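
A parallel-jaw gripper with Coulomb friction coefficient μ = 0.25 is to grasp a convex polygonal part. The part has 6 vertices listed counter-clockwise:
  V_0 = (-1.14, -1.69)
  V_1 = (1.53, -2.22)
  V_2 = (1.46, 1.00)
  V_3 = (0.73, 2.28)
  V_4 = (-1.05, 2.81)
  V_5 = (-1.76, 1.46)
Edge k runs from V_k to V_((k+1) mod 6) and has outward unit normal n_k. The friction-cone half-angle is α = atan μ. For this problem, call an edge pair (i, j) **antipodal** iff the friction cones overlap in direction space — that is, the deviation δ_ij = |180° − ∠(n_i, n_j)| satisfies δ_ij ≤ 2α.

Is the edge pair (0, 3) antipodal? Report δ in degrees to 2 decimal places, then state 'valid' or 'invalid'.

δ = 5.35°, valid

α = atan 0.25 = 14.04°;  2α = 28.07°
edge 0: e_0 = (+2.67, -0.53);  n_0 = (-0.1947, -0.9809)
edge 3: e_3 = (-1.78, +0.53);  n_3 = (+0.2854, +0.9584)
∠(n_0, n_3) = 174.65°
δ = |180° − 174.65°| = 5.35°
5.35° ≤ 2α = 28.07°  →  valid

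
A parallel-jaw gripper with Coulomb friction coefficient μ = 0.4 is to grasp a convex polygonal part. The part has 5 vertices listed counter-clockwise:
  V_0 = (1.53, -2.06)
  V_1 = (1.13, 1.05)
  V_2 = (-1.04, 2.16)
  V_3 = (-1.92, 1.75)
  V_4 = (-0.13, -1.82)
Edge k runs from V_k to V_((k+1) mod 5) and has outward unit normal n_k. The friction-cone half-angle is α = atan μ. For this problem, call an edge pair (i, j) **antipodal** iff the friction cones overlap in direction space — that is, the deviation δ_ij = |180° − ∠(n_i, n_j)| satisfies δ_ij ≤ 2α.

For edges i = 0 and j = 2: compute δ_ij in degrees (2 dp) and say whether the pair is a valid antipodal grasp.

δ = 72.35°, invalid

α = atan 0.4 = 21.80°;  2α = 43.60°
edge 0: e_0 = (-0.40, +3.11);  n_0 = (+0.9918, +0.1276)
edge 2: e_2 = (-0.88, -0.41);  n_2 = (-0.4223, +0.9064)
∠(n_0, n_2) = 107.65°
δ = |180° − 107.65°| = 72.35°
72.35° > 2α = 43.60°  →  invalid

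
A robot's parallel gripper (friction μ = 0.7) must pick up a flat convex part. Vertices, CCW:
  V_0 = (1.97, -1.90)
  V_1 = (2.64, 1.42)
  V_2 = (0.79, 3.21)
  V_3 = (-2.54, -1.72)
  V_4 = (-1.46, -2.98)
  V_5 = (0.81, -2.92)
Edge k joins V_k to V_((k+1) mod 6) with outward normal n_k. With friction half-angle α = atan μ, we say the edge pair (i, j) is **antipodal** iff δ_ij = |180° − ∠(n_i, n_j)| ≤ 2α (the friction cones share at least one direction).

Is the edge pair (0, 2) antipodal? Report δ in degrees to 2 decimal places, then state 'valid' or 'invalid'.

α = atan 0.7 = 34.99°;  2α = 69.98°
edge 0: e_0 = (+0.67, +3.32);  n_0 = (+0.9802, -0.1978)
edge 2: e_2 = (-3.33, -4.93);  n_2 = (-0.8287, +0.5597)
∠(n_0, n_2) = 157.37°
δ = |180° − 157.37°| = 22.63°
22.63° ≤ 2α = 69.98°  →  valid

δ = 22.63°, valid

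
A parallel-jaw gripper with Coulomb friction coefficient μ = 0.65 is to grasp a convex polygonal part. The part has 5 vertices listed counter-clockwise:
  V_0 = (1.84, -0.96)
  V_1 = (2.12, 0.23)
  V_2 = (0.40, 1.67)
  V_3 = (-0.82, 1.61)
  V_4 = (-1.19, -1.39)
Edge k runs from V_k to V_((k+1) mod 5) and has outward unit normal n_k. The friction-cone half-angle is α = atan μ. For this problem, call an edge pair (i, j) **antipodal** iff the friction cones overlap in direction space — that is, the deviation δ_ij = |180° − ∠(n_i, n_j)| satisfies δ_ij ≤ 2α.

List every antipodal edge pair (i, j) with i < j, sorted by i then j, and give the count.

α = atan 0.65 = 33.02°;  2α = 66.05°
n_0 = (+0.9734, -0.2290)
n_1 = (+0.6419, +0.7668)
n_2 = (-0.0491, +0.9988)
n_3 = (-0.9925, +0.1224)
n_4 = (+0.1405, -0.9901)
  (0,1): δ = 116.70°  ·
  (0,2): δ = 73.94°  ·
  (0,3): δ = 6.21°  ✓
  (0,4): δ = 111.32°  ·
  (1,2): δ = 137.25°  ·
  (1,3): δ = 57.09°  ✓
  (1,4): δ = 48.01°  ✓
  (2,3): δ = 99.85°  ·
  (2,4): δ = 5.26°  ✓
  (3,4): δ = 74.89°  ·
antipodal pairs: 4

count = 4; pairs: (0,3), (1,3), (1,4), (2,4)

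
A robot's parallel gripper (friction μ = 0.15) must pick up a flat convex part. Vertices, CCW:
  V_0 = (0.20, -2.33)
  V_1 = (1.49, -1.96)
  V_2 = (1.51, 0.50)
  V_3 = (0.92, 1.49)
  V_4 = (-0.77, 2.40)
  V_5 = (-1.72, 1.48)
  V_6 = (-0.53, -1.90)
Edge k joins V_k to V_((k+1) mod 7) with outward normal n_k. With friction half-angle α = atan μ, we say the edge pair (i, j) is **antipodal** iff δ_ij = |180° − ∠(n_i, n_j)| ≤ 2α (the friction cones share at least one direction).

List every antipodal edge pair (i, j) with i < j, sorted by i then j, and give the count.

α = atan 0.15 = 8.53°;  2α = 17.06°
n_0 = (+0.2757, -0.9612)
n_1 = (+1.0000, -0.0081)
n_2 = (+0.8590, +0.5119)
n_3 = (+0.4741, +0.8805)
n_4 = (-0.6957, +0.7184)
n_5 = (-0.9432, -0.3321)
n_6 = (-0.5075, -0.8616)
  (0,1): δ = 106.47°  ·
  (0,2): δ = 75.21°  ·
  (0,3): δ = 44.30°  ·
  (0,4): δ = 28.08°  ·
  (0,5): δ = 93.39°  ·
  (0,6): δ = 133.50°  ·
  (1,2): δ = 148.74°  ·
  (1,3): δ = 117.83°  ·
  (1,4): δ = 45.45°  ·
  (1,5): δ = 19.86°  ·
  (1,6): δ = 59.97°  ·
  (2,3): δ = 149.09°  ·
  (2,4): δ = 76.71°  ·
  (2,5): δ = 11.40°  ✓
  (2,6): δ = 28.71°  ·
  (3,4): δ = 107.62°  ·
  (3,5): δ = 42.30°  ·
  (3,6): δ = 2.20°  ✓
  (4,5): δ = 114.69°  ·
  (4,6): δ = 74.58°  ·
  (5,6): δ = 139.90°  ·
antipodal pairs: 2

count = 2; pairs: (2,5), (3,6)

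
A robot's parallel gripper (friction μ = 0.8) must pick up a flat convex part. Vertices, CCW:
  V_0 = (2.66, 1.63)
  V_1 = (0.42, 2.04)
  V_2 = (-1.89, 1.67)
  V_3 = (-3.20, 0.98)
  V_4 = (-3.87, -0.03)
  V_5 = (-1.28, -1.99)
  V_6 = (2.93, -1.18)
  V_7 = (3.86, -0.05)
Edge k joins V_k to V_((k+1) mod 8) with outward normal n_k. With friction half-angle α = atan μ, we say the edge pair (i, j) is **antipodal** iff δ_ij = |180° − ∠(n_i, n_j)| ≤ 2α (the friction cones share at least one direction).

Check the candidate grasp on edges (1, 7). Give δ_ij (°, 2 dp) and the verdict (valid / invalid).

δ = 116.44°, invalid

α = atan 0.8 = 38.66°;  2α = 77.32°
edge 1: e_1 = (-2.31, -0.37);  n_1 = (-0.1582, +0.9874)
edge 7: e_7 = (-1.20, +1.68);  n_7 = (+0.8137, +0.5812)
∠(n_1, n_7) = 63.56°
δ = |180° − 63.56°| = 116.44°
116.44° > 2α = 77.32°  →  invalid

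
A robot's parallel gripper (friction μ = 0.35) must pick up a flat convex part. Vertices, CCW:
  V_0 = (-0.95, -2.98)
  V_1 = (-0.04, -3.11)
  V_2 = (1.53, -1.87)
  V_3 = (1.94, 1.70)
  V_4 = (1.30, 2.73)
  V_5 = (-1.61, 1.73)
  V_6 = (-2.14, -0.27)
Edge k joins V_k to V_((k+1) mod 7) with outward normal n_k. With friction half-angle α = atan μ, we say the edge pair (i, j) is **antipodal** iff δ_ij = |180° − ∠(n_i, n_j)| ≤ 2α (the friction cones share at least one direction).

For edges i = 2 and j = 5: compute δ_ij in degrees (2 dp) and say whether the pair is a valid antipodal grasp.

α = atan 0.35 = 19.29°;  2α = 38.58°
edge 2: e_2 = (+0.41, +3.57);  n_2 = (+0.9935, -0.1141)
edge 5: e_5 = (-0.53, -2.00);  n_5 = (-0.9666, +0.2562)
∠(n_2, n_5) = 171.71°
δ = |180° − 171.71°| = 8.29°
8.29° ≤ 2α = 38.58°  →  valid

δ = 8.29°, valid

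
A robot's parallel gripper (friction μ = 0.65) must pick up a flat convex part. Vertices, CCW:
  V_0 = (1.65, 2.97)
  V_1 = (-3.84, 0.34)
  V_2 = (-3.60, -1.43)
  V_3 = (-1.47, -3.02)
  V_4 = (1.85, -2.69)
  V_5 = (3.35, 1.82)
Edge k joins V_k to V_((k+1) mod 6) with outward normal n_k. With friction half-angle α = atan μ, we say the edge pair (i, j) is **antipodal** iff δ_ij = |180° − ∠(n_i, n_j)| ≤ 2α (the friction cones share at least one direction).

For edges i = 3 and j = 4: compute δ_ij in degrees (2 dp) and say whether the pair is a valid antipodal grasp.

α = atan 0.65 = 33.02°;  2α = 66.05°
edge 3: e_3 = (+3.32, +0.33);  n_3 = (+0.0989, -0.9951)
edge 4: e_4 = (+1.50, +4.51);  n_4 = (+0.9489, -0.3156)
∠(n_3, n_4) = 65.93°
δ = |180° − 65.93°| = 114.07°
114.07° > 2α = 66.05°  →  invalid

δ = 114.07°, invalid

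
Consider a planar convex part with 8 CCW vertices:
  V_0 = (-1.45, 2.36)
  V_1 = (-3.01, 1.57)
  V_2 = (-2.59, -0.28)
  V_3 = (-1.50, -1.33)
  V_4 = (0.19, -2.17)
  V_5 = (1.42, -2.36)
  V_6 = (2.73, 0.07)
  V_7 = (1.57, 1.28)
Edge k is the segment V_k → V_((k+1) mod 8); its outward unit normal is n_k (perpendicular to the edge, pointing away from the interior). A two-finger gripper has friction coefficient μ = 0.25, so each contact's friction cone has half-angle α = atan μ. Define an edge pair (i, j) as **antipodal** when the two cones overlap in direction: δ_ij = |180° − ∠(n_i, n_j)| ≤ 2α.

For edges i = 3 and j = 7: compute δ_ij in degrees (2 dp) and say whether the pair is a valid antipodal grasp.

δ = 6.75°, valid

α = atan 0.25 = 14.04°;  2α = 28.07°
edge 3: e_3 = (+1.69, -0.84);  n_3 = (-0.4451, -0.8955)
edge 7: e_7 = (-3.02, +1.08);  n_7 = (+0.3367, +0.9416)
∠(n_3, n_7) = 173.25°
δ = |180° − 173.25°| = 6.75°
6.75° ≤ 2α = 28.07°  →  valid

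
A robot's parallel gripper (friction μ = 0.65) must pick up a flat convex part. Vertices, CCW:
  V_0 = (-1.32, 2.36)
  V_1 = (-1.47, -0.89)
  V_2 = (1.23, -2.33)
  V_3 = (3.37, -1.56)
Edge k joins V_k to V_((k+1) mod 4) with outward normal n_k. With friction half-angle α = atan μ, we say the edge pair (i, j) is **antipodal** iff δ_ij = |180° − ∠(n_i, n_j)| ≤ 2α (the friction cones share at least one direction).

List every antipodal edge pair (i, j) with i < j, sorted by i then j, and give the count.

α = atan 0.65 = 33.02°;  2α = 66.05°
n_0 = (-0.9989, +0.0461)
n_1 = (-0.4706, -0.8824)
n_2 = (+0.3386, -0.9409)
n_3 = (+0.6413, +0.7673)
  (0,1): δ = 115.43°  ·
  (0,2): δ = 67.57°  ·
  (0,3): δ = 52.75°  ✓
  (1,2): δ = 132.14°  ·
  (1,3): δ = 11.82°  ✓
  (2,3): δ = 59.68°  ✓
antipodal pairs: 3

count = 3; pairs: (0,3), (1,3), (2,3)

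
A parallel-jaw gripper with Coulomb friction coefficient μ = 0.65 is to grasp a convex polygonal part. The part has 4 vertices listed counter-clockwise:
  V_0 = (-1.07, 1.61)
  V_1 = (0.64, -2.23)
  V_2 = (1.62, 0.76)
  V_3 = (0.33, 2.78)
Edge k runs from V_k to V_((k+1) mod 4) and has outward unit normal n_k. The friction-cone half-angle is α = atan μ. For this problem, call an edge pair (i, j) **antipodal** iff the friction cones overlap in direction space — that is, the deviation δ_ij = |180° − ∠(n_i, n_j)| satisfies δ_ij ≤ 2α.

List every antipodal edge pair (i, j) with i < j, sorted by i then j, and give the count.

count = 3; pairs: (0,1), (0,2), (1,3)

α = atan 0.65 = 33.02°;  2α = 66.05°
n_0 = (-0.9135, -0.4068)
n_1 = (+0.9503, -0.3115)
n_2 = (+0.8428, +0.5382)
n_3 = (-0.6413, +0.7673)
  (0,1): δ = 42.15°  ✓
  (0,2): δ = 8.56°  ✓
  (0,3): δ = 105.88°  ·
  (1,2): δ = 129.29°  ·
  (1,3): δ = 31.97°  ✓
  (2,3): δ = 82.68°  ·
antipodal pairs: 3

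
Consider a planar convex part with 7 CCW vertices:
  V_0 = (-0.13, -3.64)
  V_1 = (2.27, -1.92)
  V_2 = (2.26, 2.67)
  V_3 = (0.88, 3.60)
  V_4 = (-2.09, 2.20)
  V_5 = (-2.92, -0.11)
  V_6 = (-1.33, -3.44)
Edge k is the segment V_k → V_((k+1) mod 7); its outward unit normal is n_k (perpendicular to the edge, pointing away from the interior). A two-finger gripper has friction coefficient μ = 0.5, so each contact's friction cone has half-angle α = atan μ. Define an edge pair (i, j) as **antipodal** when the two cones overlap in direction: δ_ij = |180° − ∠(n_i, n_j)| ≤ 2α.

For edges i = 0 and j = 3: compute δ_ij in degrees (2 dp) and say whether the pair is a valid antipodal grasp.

α = atan 0.5 = 26.57°;  2α = 53.13°
edge 0: e_0 = (+2.40, +1.72);  n_0 = (+0.5825, -0.8128)
edge 3: e_3 = (-2.97, -1.40);  n_3 = (-0.4264, +0.9045)
∠(n_0, n_3) = 169.61°
δ = |180° − 169.61°| = 10.39°
10.39° ≤ 2α = 53.13°  →  valid

δ = 10.39°, valid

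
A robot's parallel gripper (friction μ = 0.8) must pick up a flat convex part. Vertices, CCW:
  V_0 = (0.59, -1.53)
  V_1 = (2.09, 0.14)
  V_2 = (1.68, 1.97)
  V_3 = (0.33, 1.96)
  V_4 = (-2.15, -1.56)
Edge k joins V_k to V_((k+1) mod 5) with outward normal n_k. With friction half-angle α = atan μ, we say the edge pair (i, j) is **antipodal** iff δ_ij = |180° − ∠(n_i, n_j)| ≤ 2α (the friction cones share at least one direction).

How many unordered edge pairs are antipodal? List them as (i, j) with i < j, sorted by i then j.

α = atan 0.8 = 38.66°;  2α = 77.32°
n_0 = (+0.7440, -0.6682)
n_1 = (+0.9758, +0.2186)
n_2 = (-0.0074, +1.0000)
n_3 = (-0.8175, +0.5760)
n_4 = (+0.0109, -0.9999)
  (0,1): δ = 125.44°  ·
  (0,2): δ = 47.65°  ✓
  (0,3): δ = 6.76°  ✓
  (0,4): δ = 132.56°  ·
  (1,2): δ = 102.20°  ·
  (1,3): δ = 47.79°  ✓
  (1,4): δ = 78.00°  ·
  (2,3): δ = 125.59°  ·
  (2,4): δ = 0.20°  ✓
  (3,4): δ = 54.21°  ✓
antipodal pairs: 5

count = 5; pairs: (0,2), (0,3), (1,3), (2,4), (3,4)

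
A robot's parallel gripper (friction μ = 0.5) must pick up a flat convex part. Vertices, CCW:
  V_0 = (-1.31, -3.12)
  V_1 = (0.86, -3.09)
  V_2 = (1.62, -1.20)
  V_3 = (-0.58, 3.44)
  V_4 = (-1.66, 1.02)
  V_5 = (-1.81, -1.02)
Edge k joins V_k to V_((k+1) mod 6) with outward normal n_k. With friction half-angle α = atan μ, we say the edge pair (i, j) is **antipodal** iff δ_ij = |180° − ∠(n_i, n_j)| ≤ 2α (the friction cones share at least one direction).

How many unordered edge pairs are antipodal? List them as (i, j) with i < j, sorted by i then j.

α = atan 0.5 = 26.57°;  2α = 53.13°
n_0 = (+0.0138, -0.9999)
n_1 = (+0.9278, -0.3731)
n_2 = (+0.9036, +0.4284)
n_3 = (-0.9132, +0.4075)
n_4 = (-0.9973, +0.0733)
n_5 = (-0.9728, -0.2316)
  (0,1): δ = 112.70°  ·
  (0,2): δ = 65.42°  ·
  (0,3): δ = 65.16°  ·
  (0,4): δ = 85.00°  ·
  (0,5): δ = 102.60°  ·
  (1,2): δ = 132.73°  ·
  (1,3): δ = 2.14°  ✓
  (1,4): δ = 17.70°  ✓
  (1,5): δ = 35.30°  ✓
  (2,3): δ = 49.42°  ✓
  (2,4): δ = 29.57°  ✓
  (2,5): δ = 11.97°  ✓
  (3,4): δ = 160.16°  ·
  (3,5): δ = 142.56°  ·
  (4,5): δ = 162.40°  ·
antipodal pairs: 6

count = 6; pairs: (1,3), (1,4), (1,5), (2,3), (2,4), (2,5)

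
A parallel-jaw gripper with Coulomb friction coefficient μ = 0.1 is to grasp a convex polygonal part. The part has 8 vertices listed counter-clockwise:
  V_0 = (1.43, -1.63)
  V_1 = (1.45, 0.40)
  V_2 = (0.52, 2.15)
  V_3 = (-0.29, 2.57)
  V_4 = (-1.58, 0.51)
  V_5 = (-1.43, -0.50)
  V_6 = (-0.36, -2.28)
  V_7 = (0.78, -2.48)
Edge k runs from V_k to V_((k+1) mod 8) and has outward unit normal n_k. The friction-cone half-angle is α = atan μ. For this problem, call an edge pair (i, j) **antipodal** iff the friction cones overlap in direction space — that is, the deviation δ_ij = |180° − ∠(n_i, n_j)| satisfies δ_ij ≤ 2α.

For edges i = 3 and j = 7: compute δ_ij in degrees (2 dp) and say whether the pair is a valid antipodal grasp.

δ = 5.35°, valid

α = atan 0.1 = 5.71°;  2α = 11.42°
edge 3: e_3 = (-1.29, -2.06);  n_3 = (-0.8475, +0.5307)
edge 7: e_7 = (+0.65, +0.85);  n_7 = (+0.7944, -0.6075)
∠(n_3, n_7) = 174.65°
δ = |180° − 174.65°| = 5.35°
5.35° ≤ 2α = 11.42°  →  valid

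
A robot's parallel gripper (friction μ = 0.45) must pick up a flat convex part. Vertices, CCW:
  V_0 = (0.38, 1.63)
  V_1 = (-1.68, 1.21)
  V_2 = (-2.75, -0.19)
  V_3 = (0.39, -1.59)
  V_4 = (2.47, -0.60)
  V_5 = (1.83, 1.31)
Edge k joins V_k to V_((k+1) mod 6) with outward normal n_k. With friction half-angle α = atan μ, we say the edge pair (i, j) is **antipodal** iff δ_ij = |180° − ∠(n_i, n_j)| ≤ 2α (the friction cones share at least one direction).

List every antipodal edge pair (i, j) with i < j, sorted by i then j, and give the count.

count = 6; pairs: (0,2), (0,3), (1,3), (2,4), (2,5), (3,5)

α = atan 0.45 = 24.23°;  2α = 48.46°
n_0 = (-0.1998, +0.9798)
n_1 = (-0.7945, +0.6072)
n_2 = (-0.4072, -0.9133)
n_3 = (+0.4298, -0.9029)
n_4 = (+0.9482, +0.3177)
n_5 = (+0.2155, +0.9765)
  (0,1): δ = 138.91°  ·
  (0,2): δ = 35.55°  ✓
  (0,3): δ = 13.93°  ✓
  (0,4): δ = 97.00°  ·
  (0,5): δ = 156.03°  ·
  (1,2): δ = 76.64°  ·
  (1,3): δ = 27.16°  ✓
  (1,4): δ = 55.92°  ·
  (1,5): δ = 114.95°  ·
  (2,3): δ = 130.52°  ·
  (2,4): δ = 47.44°  ✓
  (2,5): δ = 11.59°  ✓
  (3,4): δ = 96.93°  ·
  (3,5): δ = 37.90°  ✓
  (4,5): δ = 120.97°  ·
antipodal pairs: 6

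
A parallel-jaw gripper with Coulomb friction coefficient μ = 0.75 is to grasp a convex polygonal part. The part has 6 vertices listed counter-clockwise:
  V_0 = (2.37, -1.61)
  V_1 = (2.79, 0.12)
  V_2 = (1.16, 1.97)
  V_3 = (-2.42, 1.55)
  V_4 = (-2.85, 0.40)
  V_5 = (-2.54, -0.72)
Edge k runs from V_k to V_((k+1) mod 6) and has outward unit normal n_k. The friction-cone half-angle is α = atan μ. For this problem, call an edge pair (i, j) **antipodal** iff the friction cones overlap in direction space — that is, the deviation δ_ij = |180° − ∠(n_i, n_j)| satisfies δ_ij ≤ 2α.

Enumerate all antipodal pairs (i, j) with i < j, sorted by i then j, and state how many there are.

count = 7; pairs: (0,2), (0,3), (0,4), (1,3), (1,4), (1,5), (2,5)

α = atan 0.75 = 36.87°;  2α = 73.74°
n_0 = (+0.9718, -0.2359)
n_1 = (+0.7503, +0.6611)
n_2 = (-0.1165, +0.9932)
n_3 = (-0.9367, +0.3502)
n_4 = (-0.9638, -0.2668)
n_5 = (-0.1784, -0.9840)
  (0,1): δ = 124.97°  ·
  (0,2): δ = 69.66°  ✓
  (0,3): δ = 6.86°  ✓
  (0,4): δ = 29.12°  ✓
  (0,5): δ = 93.37°  ·
  (1,2): δ = 124.69°  ·
  (1,3): δ = 61.88°  ✓
  (1,4): δ = 25.91°  ✓
  (1,5): δ = 38.34°  ✓
  (2,3): δ = 117.19°  ·
  (2,4): δ = 81.22°  ·
  (2,5): δ = 16.97°  ✓
  (3,4): δ = 144.03°  ·
  (3,5): δ = 79.77°  ·
  (4,5): δ = 115.75°  ·
antipodal pairs: 7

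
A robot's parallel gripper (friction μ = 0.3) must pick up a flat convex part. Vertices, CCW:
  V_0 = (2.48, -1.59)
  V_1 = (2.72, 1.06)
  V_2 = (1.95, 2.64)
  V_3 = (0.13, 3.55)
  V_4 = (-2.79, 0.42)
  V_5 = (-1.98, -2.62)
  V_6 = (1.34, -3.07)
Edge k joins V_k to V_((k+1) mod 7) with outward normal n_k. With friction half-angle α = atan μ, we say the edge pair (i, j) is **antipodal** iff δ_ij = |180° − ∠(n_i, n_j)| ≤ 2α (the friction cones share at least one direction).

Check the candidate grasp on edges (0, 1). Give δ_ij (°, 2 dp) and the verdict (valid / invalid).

δ = 148.84°, invalid

α = atan 0.3 = 16.70°;  2α = 33.40°
edge 0: e_0 = (+0.24, +2.65);  n_0 = (+0.9959, -0.0902)
edge 1: e_1 = (-0.77, +1.58);  n_1 = (+0.8989, +0.4381)
∠(n_0, n_1) = 31.16°
δ = |180° − 31.16°| = 148.84°
148.84° > 2α = 33.40°  →  invalid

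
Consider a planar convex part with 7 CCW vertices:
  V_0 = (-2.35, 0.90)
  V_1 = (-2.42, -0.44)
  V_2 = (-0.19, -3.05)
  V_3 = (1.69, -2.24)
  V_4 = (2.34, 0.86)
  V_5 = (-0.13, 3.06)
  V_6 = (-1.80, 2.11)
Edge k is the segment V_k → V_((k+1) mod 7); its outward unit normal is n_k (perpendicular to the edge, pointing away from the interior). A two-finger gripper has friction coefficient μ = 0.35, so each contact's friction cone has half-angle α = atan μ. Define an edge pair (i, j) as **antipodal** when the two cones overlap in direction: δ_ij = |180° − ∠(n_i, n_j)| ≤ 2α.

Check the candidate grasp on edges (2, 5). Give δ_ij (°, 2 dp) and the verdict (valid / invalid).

δ = 6.33°, valid

α = atan 0.35 = 19.29°;  2α = 38.58°
edge 2: e_2 = (+1.88, +0.81);  n_2 = (+0.3957, -0.9184)
edge 5: e_5 = (-1.67, -0.95);  n_5 = (-0.4945, +0.8692)
∠(n_2, n_5) = 173.67°
δ = |180° − 173.67°| = 6.33°
6.33° ≤ 2α = 38.58°  →  valid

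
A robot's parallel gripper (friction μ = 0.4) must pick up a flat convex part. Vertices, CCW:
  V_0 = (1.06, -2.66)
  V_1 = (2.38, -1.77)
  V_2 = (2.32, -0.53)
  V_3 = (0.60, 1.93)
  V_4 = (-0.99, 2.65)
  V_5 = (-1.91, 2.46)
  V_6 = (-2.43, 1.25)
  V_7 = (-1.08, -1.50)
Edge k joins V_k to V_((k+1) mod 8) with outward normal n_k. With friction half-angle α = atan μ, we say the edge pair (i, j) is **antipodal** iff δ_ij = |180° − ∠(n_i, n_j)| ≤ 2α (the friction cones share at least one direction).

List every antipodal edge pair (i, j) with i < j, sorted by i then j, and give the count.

count = 9; pairs: (0,4), (0,5), (1,5), (1,6), (2,6), (2,7), (3,6), (3,7), (4,7)

α = atan 0.4 = 21.80°;  2α = 43.60°
n_0 = (+0.5590, -0.8291)
n_1 = (+0.9988, +0.0483)
n_2 = (+0.8195, +0.5730)
n_3 = (+0.4125, +0.9110)
n_4 = (-0.2023, +0.9793)
n_5 = (-0.9188, +0.3948)
n_6 = (-0.8977, -0.4407)
n_7 = (-0.4765, -0.8791)
  (0,1): δ = 121.22°  ·
  (0,2): δ = 89.03°  ·
  (0,3): δ = 58.35°  ·
  (0,4): δ = 22.32°  ✓
  (0,5): δ = 32.75°  ✓
  (0,6): δ = 82.16°  ·
  (0,7): δ = 117.55°  ·
  (1,2): δ = 147.81°  ·
  (1,3): δ = 117.13°  ·
  (1,4): δ = 81.10°  ·
  (1,5): δ = 26.03°  ✓
  (1,6): δ = 23.38°  ✓
  (1,7): δ = 58.77°  ·
  (2,3): δ = 149.32°  ·
  (2,4): δ = 113.29°  ·
  (2,5): δ = 58.22°  ·
  (2,6): δ = 8.81°  ✓
  (2,7): δ = 26.58°  ✓
  (3,4): δ = 143.97°  ·
  (3,5): δ = 88.89°  ·
  (3,6): δ = 39.49°  ✓
  (3,7): δ = 4.10°  ✓
  (4,5): δ = 124.92°  ·
  (4,6): δ = 75.52°  ·
  (4,7): δ = 40.13°  ✓
  (5,6): δ = 130.60°  ·
  (5,7): δ = 95.20°  ·
  (6,7): δ = 144.61°  ·
antipodal pairs: 9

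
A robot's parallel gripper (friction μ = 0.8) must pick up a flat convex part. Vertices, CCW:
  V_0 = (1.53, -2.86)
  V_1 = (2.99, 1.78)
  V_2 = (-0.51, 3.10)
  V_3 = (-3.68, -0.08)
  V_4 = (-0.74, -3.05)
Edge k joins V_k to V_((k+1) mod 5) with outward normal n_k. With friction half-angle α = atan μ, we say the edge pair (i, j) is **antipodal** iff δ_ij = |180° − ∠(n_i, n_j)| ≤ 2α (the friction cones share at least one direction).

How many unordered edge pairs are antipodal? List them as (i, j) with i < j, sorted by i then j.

count = 5; pairs: (0,2), (0,3), (1,3), (1,4), (2,4)

α = atan 0.8 = 38.66°;  2α = 77.32°
n_0 = (+0.9539, -0.3001)
n_1 = (+0.3529, +0.9357)
n_2 = (-0.7082, +0.7060)
n_3 = (-0.7107, -0.7035)
n_4 = (+0.0834, -0.9965)
  (0,1): δ = 93.20°  ·
  (0,2): δ = 27.44°  ✓
  (0,3): δ = 62.18°  ✓
  (0,4): δ = 112.25°  ·
  (1,2): δ = 114.25°  ·
  (1,3): δ = 24.63°  ✓
  (1,4): δ = 25.45°  ✓
  (2,3): δ = 90.38°  ·
  (2,4): δ = 40.31°  ✓
  (3,4): δ = 129.92°  ·
antipodal pairs: 5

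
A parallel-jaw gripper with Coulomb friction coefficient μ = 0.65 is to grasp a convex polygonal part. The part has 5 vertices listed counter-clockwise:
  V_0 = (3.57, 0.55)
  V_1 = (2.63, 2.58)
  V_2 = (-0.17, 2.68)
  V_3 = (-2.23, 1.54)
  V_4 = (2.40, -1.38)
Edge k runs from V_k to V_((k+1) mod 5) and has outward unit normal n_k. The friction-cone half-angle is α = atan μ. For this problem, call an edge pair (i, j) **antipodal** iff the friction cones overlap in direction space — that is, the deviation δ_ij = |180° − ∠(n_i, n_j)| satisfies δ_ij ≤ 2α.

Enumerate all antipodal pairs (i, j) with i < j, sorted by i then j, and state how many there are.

α = atan 0.65 = 33.02°;  2α = 66.05°
n_0 = (+0.9074, +0.4202)
n_1 = (+0.0357, +0.9994)
n_2 = (-0.4842, +0.8750)
n_3 = (-0.5334, -0.8458)
n_4 = (+0.8551, -0.5184)
  (0,1): δ = 116.89°  ·
  (0,2): δ = 85.89°  ·
  (0,3): δ = 32.91°  ✓
  (0,4): δ = 123.93°  ·
  (1,2): δ = 148.99°  ·
  (1,3): δ = 30.19°  ✓
  (1,4): δ = 60.82°  ✓
  (2,3): δ = 61.20°  ✓
  (2,4): δ = 29.81°  ✓
  (3,4): δ = 88.99°  ·
antipodal pairs: 5

count = 5; pairs: (0,3), (1,3), (1,4), (2,3), (2,4)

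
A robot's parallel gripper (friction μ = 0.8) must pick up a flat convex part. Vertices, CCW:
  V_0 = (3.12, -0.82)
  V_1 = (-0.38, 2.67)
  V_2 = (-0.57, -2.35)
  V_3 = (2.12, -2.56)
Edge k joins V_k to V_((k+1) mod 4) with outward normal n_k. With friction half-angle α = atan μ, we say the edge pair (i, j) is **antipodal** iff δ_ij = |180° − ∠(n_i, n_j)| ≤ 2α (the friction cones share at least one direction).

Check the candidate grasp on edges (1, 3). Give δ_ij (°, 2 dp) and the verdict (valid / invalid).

δ = 27.72°, valid

α = atan 0.8 = 38.66°;  2α = 77.32°
edge 1: e_1 = (-0.19, -5.02);  n_1 = (-0.9993, +0.0378)
edge 3: e_3 = (+1.00, +1.74);  n_3 = (+0.8670, -0.4983)
∠(n_1, n_3) = 152.28°
δ = |180° − 152.28°| = 27.72°
27.72° ≤ 2α = 77.32°  →  valid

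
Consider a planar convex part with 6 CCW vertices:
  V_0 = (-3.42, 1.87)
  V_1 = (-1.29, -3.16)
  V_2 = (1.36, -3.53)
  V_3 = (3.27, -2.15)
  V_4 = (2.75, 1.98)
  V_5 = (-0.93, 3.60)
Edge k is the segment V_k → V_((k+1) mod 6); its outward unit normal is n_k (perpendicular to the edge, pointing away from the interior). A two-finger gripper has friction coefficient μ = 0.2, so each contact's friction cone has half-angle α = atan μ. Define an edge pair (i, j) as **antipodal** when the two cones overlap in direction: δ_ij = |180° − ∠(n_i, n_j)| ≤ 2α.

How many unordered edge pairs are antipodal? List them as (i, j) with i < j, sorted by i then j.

α = atan 0.2 = 11.31°;  2α = 22.62°
n_0 = (-0.9208, -0.3899)
n_1 = (-0.1383, -0.9904)
n_2 = (+0.5856, -0.8106)
n_3 = (+0.9922, +0.1249)
n_4 = (+0.4029, +0.9152)
n_5 = (-0.5706, +0.8212)
  (0,1): δ = 120.90°  ·
  (0,2): δ = 77.10°  ·
  (0,3): δ = 15.77°  ✓
  (0,4): δ = 43.29°  ·
  (0,5): δ = 101.84°  ·
  (1,2): δ = 136.20°  ·
  (1,3): δ = 74.88°  ·
  (1,4): δ = 15.81°  ✓
  (1,5): δ = 42.74°  ·
  (2,3): δ = 118.67°  ·
  (2,4): δ = 59.61°  ·
  (2,5): δ = 1.06°  ✓
  (3,4): δ = 120.94°  ·
  (3,5): δ = 62.39°  ·
  (4,5): δ = 121.45°  ·
antipodal pairs: 3

count = 3; pairs: (0,3), (1,4), (2,5)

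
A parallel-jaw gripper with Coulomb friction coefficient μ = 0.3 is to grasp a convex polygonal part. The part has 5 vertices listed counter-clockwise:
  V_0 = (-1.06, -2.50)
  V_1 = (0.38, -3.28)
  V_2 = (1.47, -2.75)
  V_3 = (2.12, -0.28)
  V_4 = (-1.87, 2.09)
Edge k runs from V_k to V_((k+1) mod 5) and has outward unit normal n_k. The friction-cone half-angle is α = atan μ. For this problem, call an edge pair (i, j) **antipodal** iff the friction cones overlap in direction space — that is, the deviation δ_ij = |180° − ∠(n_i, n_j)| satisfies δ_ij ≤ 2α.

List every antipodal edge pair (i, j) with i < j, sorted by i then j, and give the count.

count = 2; pairs: (0,3), (2,4)

α = atan 0.3 = 16.70°;  2α = 33.40°
n_0 = (-0.4763, -0.8793)
n_1 = (+0.4373, -0.8993)
n_2 = (+0.9671, -0.2545)
n_3 = (+0.5107, +0.8598)
n_4 = (-0.9848, -0.1738)
  (0,1): δ = 125.63°  ·
  (0,2): δ = 76.30°  ·
  (0,3): δ = 2.27°  ✓
  (0,4): δ = 128.45°  ·
  (1,2): δ = 130.67°  ·
  (1,3): δ = 56.64°  ·
  (1,4): δ = 74.08°  ·
  (2,3): δ = 105.97°  ·
  (2,4): δ = 24.75°  ✓
  (3,4): δ = 49.28°  ·
antipodal pairs: 2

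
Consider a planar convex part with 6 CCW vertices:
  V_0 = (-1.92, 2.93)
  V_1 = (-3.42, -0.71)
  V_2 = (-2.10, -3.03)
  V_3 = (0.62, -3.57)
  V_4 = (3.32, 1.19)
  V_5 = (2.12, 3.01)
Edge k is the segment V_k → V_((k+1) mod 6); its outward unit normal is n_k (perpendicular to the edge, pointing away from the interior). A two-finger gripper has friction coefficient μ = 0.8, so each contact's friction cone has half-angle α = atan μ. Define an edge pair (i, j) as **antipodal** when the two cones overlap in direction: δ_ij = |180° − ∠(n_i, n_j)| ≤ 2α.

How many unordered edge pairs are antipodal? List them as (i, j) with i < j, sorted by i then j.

count = 8; pairs: (0,3), (0,4), (1,3), (1,4), (1,5), (2,4), (2,5), (3,5)

α = atan 0.8 = 38.66°;  2α = 77.32°
n_0 = (-0.9246, +0.3810)
n_1 = (-0.8692, -0.4945)
n_2 = (-0.1947, -0.9809)
n_3 = (+0.8698, -0.4934)
n_4 = (+0.8349, +0.5505)
n_5 = (-0.0198, +0.9998)
  (0,1): δ = 127.97°  ·
  (0,2): δ = 78.83°  ·
  (0,3): δ = 7.17°  ✓
  (0,4): δ = 55.79°  ✓
  (0,5): δ = 113.53°  ·
  (1,2): δ = 130.87°  ·
  (1,3): δ = 59.20°  ✓
  (1,4): δ = 3.76°  ✓
  (1,5): δ = 61.50°  ✓
  (2,3): δ = 108.33°  ·
  (2,4): δ = 45.37°  ✓
  (2,5): δ = 12.36°  ✓
  (3,4): δ = 117.04°  ·
  (3,5): δ = 59.30°  ✓
  (4,5): δ = 122.26°  ·
antipodal pairs: 8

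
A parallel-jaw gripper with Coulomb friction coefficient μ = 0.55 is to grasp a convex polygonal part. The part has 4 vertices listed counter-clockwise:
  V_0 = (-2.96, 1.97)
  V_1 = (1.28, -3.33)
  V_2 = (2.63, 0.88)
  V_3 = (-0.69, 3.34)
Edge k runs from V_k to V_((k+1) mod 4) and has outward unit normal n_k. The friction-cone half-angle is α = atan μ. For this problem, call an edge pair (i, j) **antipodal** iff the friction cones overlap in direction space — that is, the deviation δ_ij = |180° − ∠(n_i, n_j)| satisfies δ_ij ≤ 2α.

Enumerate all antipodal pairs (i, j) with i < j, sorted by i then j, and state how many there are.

count = 3; pairs: (0,1), (0,2), (1,3)

α = atan 0.55 = 28.81°;  2α = 57.62°
n_0 = (-0.7809, -0.6247)
n_1 = (+0.9522, -0.3054)
n_2 = (+0.5953, +0.8035)
n_3 = (-0.5167, +0.8562)
  (0,1): δ = 56.44°  ✓
  (0,2): δ = 14.80°  ✓
  (0,3): δ = 82.45°  ·
  (1,2): δ = 108.76°  ·
  (1,3): δ = 41.11°  ✓
  (2,3): δ = 112.35°  ·
antipodal pairs: 3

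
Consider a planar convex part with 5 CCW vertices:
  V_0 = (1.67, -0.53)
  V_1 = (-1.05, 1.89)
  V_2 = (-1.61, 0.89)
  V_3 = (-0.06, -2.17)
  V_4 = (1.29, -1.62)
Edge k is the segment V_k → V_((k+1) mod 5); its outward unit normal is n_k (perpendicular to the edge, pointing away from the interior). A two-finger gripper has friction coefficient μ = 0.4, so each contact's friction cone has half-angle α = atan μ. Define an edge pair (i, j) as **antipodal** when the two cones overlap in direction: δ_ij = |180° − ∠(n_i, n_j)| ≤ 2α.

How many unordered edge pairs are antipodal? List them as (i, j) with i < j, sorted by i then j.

α = atan 0.4 = 21.80°;  2α = 43.60°
n_0 = (+0.6647, +0.7471)
n_1 = (-0.8725, +0.4886)
n_2 = (-0.8921, -0.4519)
n_3 = (+0.3773, -0.9261)
n_4 = (+0.9443, -0.3292)
  (0,1): δ = 77.59°  ·
  (0,2): δ = 21.48°  ✓
  (0,3): δ = 63.83°  ·
  (0,4): δ = 112.44°  ·
  (1,2): δ = 123.89°  ·
  (1,3): δ = 38.58°  ✓
  (1,4): δ = 10.03°  ✓
  (2,3): δ = 94.70°  ·
  (2,4): δ = 46.08°  ·
  (3,4): δ = 131.39°  ·
antipodal pairs: 3

count = 3; pairs: (0,2), (1,3), (1,4)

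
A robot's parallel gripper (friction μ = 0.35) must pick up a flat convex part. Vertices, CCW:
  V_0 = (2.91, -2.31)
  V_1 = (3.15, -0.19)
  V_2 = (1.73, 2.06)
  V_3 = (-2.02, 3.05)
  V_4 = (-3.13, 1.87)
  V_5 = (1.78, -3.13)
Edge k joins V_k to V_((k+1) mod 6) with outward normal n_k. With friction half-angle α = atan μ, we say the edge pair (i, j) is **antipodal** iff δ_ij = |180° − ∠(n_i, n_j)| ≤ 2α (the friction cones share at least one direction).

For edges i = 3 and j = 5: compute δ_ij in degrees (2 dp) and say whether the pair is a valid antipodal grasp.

α = atan 0.35 = 19.29°;  2α = 38.58°
edge 3: e_3 = (-1.11, -1.18);  n_3 = (-0.7284, +0.6852)
edge 5: e_5 = (+1.13, +0.82);  n_5 = (+0.5873, -0.8094)
∠(n_3, n_5) = 169.22°
δ = |180° − 169.22°| = 10.78°
10.78° ≤ 2α = 38.58°  →  valid

δ = 10.78°, valid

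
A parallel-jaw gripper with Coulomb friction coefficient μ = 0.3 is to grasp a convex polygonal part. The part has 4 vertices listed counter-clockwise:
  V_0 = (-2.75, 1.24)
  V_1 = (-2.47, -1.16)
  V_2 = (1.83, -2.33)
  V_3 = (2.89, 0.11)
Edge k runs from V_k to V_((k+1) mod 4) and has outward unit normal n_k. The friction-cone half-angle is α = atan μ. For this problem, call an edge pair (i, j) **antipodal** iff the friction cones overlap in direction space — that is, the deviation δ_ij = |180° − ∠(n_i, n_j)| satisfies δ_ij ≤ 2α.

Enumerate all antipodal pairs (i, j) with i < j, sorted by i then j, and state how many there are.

α = atan 0.3 = 16.70°;  2α = 33.40°
n_0 = (-0.9933, -0.1159)
n_1 = (-0.2625, -0.9649)
n_2 = (+0.9172, -0.3985)
n_3 = (+0.1965, +0.9805)
  (0,1): δ = 111.88°  ·
  (0,2): δ = 30.14°  ✓
  (0,3): δ = 72.02°  ·
  (1,2): δ = 98.26°  ·
  (1,3): δ = 3.89°  ✓
  (2,3): δ = 77.85°  ·
antipodal pairs: 2

count = 2; pairs: (0,2), (1,3)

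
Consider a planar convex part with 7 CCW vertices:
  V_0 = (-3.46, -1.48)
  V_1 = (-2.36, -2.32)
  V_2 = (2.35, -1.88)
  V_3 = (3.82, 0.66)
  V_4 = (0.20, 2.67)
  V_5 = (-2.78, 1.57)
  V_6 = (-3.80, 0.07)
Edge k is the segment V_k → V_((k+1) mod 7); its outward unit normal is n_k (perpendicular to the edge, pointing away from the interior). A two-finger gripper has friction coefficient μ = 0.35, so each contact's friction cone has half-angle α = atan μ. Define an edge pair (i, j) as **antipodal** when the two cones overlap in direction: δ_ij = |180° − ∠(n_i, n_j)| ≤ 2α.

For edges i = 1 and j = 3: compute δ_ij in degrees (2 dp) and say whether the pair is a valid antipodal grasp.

δ = 34.38°, valid

α = atan 0.35 = 19.29°;  2α = 38.58°
edge 1: e_1 = (+4.71, +0.44);  n_1 = (+0.0930, -0.9957)
edge 3: e_3 = (-3.62, +2.01);  n_3 = (+0.4854, +0.8743)
∠(n_1, n_3) = 145.62°
δ = |180° − 145.62°| = 34.38°
34.38° ≤ 2α = 38.58°  →  valid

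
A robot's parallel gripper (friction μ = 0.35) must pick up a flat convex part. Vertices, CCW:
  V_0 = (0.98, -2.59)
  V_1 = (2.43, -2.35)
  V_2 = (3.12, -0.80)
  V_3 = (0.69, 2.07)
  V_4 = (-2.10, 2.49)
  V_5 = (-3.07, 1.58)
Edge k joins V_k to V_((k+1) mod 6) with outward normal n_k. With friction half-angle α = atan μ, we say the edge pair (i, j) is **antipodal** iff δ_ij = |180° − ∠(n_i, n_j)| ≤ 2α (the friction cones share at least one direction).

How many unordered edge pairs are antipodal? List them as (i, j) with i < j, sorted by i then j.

α = atan 0.35 = 19.29°;  2α = 38.58°
n_0 = (+0.1633, -0.9866)
n_1 = (+0.9136, -0.4067)
n_2 = (+0.7632, +0.6462)
n_3 = (+0.1489, +0.9889)
n_4 = (-0.6842, +0.7293)
n_5 = (-0.7174, -0.6967)
  (0,1): δ = 123.40°  ·
  (0,2): δ = 59.14°  ·
  (0,3): δ = 17.96°  ✓
  (0,4): δ = 33.77°  ✓
  (0,5): δ = 124.77°  ·
  (1,2): δ = 115.75°  ·
  (1,3): δ = 74.56°  ·
  (1,4): δ = 22.83°  ✓
  (1,5): δ = 68.16°  ·
  (2,3): δ = 138.82°  ·
  (2,4): δ = 87.08°  ·
  (2,5): δ = 3.91°  ✓
  (3,4): δ = 128.27°  ·
  (3,5): δ = 37.28°  ✓
  (4,5): δ = 89.01°  ·
antipodal pairs: 5

count = 5; pairs: (0,3), (0,4), (1,4), (2,5), (3,5)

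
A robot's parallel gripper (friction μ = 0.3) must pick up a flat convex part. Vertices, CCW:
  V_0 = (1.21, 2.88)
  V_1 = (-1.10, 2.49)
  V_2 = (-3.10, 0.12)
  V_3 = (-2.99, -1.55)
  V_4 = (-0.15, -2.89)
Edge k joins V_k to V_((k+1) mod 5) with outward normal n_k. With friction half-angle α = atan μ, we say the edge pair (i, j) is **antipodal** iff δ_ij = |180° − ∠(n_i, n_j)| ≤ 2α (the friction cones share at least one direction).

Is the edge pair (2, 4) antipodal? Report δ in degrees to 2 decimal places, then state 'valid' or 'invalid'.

δ = 17.03°, valid

α = atan 0.3 = 16.70°;  2α = 33.40°
edge 2: e_2 = (+0.11, -1.67);  n_2 = (-0.9978, -0.0657)
edge 4: e_4 = (+1.36, +5.77);  n_4 = (+0.9733, -0.2294)
∠(n_2, n_4) = 162.97°
δ = |180° − 162.97°| = 17.03°
17.03° ≤ 2α = 33.40°  →  valid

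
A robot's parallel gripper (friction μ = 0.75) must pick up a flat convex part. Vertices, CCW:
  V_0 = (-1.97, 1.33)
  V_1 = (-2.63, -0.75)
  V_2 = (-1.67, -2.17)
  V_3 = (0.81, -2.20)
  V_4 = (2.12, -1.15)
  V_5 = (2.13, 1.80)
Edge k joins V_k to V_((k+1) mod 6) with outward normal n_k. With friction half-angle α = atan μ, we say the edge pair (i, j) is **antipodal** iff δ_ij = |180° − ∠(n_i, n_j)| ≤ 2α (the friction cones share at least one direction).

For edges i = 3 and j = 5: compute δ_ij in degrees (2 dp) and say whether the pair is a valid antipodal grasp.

α = atan 0.75 = 36.87°;  2α = 73.74°
edge 3: e_3 = (+1.31, +1.05);  n_3 = (+0.6254, -0.7803)
edge 5: e_5 = (-4.10, -0.47);  n_5 = (-0.1139, +0.9935)
∠(n_3, n_5) = 147.83°
δ = |180° − 147.83°| = 32.17°
32.17° ≤ 2α = 73.74°  →  valid

δ = 32.17°, valid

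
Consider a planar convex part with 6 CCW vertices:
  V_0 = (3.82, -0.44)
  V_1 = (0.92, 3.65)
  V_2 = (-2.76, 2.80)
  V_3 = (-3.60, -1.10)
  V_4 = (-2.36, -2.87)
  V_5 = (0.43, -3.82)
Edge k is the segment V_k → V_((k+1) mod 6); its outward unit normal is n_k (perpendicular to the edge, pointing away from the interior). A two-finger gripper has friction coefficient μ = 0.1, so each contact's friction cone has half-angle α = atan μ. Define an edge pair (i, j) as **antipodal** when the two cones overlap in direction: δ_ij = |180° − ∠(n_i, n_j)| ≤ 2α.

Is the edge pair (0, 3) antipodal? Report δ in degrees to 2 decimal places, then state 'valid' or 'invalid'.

α = atan 0.1 = 5.71°;  2α = 11.42°
edge 0: e_0 = (-2.90, +4.09);  n_0 = (+0.8158, +0.5784)
edge 3: e_3 = (+1.24, -1.77);  n_3 = (-0.8190, -0.5738)
∠(n_0, n_3) = 179.68°
δ = |180° − 179.68°| = 0.32°
0.32° ≤ 2α = 11.42°  →  valid

δ = 0.32°, valid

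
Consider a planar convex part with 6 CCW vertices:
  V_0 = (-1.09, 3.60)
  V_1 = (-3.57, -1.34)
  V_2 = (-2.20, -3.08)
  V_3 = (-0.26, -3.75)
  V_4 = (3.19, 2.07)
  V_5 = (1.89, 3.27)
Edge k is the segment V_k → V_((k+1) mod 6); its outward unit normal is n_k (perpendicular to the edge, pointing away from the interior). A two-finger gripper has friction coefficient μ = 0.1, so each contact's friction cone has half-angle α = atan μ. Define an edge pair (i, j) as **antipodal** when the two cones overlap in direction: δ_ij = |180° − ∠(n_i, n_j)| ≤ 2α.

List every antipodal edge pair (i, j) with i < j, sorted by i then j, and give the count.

count = 2; pairs: (0,3), (1,4)

α = atan 0.1 = 5.71°;  2α = 11.42°
n_0 = (-0.8937, +0.4487)
n_1 = (-0.7857, -0.6186)
n_2 = (-0.3264, -0.9452)
n_3 = (+0.8602, -0.5099)
n_4 = (+0.6783, +0.7348)
n_5 = (+0.1101, +0.9939)
  (0,1): δ = 115.13°  ·
  (0,2): δ = 82.40°  ·
  (0,3): δ = 4.00°  ✓
  (0,4): δ = 73.95°  ·
  (0,5): δ = 110.34°  ·
  (1,2): δ = 147.27°  ·
  (1,3): δ = 68.87°  ·
  (1,4): δ = 9.08°  ✓
  (1,5): δ = 45.47°  ·
  (2,3): δ = 101.61°  ·
  (2,4): δ = 23.66°  ·
  (2,5): δ = 12.73°  ·
  (3,4): δ = 102.05°  ·
  (3,5): δ = 65.66°  ·
  (4,5): δ = 143.61°  ·
antipodal pairs: 2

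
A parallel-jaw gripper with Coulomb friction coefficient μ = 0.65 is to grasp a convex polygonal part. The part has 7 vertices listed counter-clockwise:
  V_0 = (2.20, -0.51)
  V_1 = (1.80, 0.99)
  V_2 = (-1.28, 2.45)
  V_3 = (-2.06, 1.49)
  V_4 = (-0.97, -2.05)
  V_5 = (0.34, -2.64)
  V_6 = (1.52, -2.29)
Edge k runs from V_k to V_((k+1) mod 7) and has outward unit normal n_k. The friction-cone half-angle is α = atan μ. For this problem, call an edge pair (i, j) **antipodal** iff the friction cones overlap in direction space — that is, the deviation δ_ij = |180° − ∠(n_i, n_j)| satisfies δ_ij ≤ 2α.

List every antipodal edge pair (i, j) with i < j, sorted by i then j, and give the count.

count = 9; pairs: (0,2), (0,3), (0,4), (1,3), (1,4), (1,5), (2,5), (2,6), (3,6)

α = atan 0.65 = 33.02°;  2α = 66.05°
n_0 = (+0.9662, +0.2577)
n_1 = (+0.4283, +0.9036)
n_2 = (-0.7761, +0.6306)
n_3 = (-0.9557, -0.2943)
n_4 = (-0.4107, -0.9118)
n_5 = (+0.2844, -0.9587)
n_6 = (+0.9342, -0.3569)
  (0,1): δ = 130.29°  ·
  (0,2): δ = 54.03°  ✓
  (0,3): δ = 2.18°  ✓
  (0,4): δ = 50.82°  ✓
  (0,5): δ = 91.59°  ·
  (0,6): δ = 144.16°  ·
  (1,2): δ = 103.73°  ·
  (1,3): δ = 47.52°  ✓
  (1,4): δ = 1.12°  ✓
  (1,5): δ = 41.88°  ✓
  (1,6): δ = 94.45°  ·
  (2,3): δ = 123.79°  ·
  (2,4): δ = 75.15°  ·
  (2,5): δ = 34.39°  ✓
  (2,6): δ = 18.19°  ✓
  (3,4): δ = 131.36°  ·
  (3,5): δ = 90.59°  ·
  (3,6): δ = 38.02°  ✓
  (4,5): δ = 139.23°  ·
  (4,6): δ = 86.66°  ·
  (5,6): δ = 127.43°  ·
antipodal pairs: 9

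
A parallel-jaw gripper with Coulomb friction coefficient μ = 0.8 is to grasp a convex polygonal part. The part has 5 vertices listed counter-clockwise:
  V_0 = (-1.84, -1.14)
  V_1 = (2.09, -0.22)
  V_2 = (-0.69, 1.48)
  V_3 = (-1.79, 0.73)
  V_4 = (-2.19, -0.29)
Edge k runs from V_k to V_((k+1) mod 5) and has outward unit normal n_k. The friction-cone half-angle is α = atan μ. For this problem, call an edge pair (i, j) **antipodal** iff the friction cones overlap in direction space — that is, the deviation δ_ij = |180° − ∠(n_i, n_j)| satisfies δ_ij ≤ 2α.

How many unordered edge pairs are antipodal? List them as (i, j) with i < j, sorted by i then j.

count = 4; pairs: (0,1), (0,2), (0,3), (1,4)

α = atan 0.8 = 38.66°;  2α = 77.32°
n_0 = (+0.2279, -0.9737)
n_1 = (+0.5217, +0.8531)
n_2 = (-0.5633, +0.8262)
n_3 = (-0.9310, +0.3651)
n_4 = (-0.9247, -0.3807)
  (0,1): δ = 44.62°  ✓
  (0,2): δ = 21.11°  ✓
  (0,3): δ = 55.41°  ✓
  (0,4): δ = 99.20°  ·
  (1,2): δ = 114.27°  ·
  (1,3): δ = 79.97°  ·
  (1,4): δ = 36.17°  ✓
  (2,3): δ = 145.70°  ·
  (2,4): δ = 101.91°  ·
  (3,4): δ = 136.21°  ·
antipodal pairs: 4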